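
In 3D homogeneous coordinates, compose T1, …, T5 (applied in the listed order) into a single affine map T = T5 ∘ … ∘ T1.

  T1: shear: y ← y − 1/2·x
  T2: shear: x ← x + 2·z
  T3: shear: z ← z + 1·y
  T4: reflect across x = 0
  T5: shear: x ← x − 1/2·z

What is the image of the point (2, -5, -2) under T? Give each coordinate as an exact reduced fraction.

T(p) = (6, -6, -8)

T1 shear: y ← y − 1/2·x: (2, -5, -2) → (2, -6, -2)
T2 shear: x ← x + 2·z: (2, -6, -2) → (-2, -6, -2)
T3 shear: z ← z + 1·y: (-2, -6, -2) → (-2, -6, -8)
T4 reflect across x = 0: (-2, -6, -8) → (2, -6, -8)
T5 shear: x ← x − 1/2·z: (2, -6, -8) → (6, -6, -8)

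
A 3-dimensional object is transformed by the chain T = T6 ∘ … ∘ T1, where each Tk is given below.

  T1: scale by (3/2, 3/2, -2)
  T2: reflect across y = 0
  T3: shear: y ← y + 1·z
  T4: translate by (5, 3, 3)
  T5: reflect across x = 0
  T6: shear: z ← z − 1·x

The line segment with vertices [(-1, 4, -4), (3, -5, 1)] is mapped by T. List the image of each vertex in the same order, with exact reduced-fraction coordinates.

image vertices: (-7/2, 5, 29/2), (-19/2, 17/2, 21/2)

T1 scale by (3/2, 3/2, -2): (-1, 4, -4) → (-3/2, 6, 8); (3, -5, 1) → (9/2, -15/2, -2)
T2 reflect across y = 0: (-3/2, 6, 8) → (-3/2, -6, 8); (9/2, -15/2, -2) → (9/2, 15/2, -2)
T3 shear: y ← y + 1·z: (-3/2, -6, 8) → (-3/2, 2, 8); (9/2, 15/2, -2) → (9/2, 11/2, -2)
T4 translate by (5, 3, 3): (-3/2, 2, 8) → (7/2, 5, 11); (9/2, 11/2, -2) → (19/2, 17/2, 1)
T5 reflect across x = 0: (7/2, 5, 11) → (-7/2, 5, 11); (19/2, 17/2, 1) → (-19/2, 17/2, 1)
T6 shear: z ← z − 1·x: (-7/2, 5, 11) → (-7/2, 5, 29/2); (-19/2, 17/2, 1) → (-19/2, 17/2, 21/2)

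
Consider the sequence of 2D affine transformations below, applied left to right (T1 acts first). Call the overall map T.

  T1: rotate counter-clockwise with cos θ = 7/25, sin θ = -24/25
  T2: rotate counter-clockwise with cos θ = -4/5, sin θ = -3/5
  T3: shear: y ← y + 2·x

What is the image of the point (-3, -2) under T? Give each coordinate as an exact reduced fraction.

T1 rotate counter-clockwise with cos θ = 7/25, sin θ = -24/25: (-3, -2) → (-69/25, 58/25)
T2 rotate counter-clockwise with cos θ = -4/5, sin θ = -3/5: (-69/25, 58/25) → (18/5, -1/5)
T3 shear: y ← y + 2·x: (18/5, -1/5) → (18/5, 7)

T(p) = (18/5, 7)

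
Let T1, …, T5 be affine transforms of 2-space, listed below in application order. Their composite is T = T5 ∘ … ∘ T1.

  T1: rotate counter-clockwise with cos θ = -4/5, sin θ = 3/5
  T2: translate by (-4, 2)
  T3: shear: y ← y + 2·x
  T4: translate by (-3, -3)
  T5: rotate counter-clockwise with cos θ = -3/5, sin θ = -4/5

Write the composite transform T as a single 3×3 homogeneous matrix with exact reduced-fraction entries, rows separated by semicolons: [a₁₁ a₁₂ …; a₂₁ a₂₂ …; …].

T = [-8/25 -31/25 -3; 31/25 42/25 11; 0 0 1]

T1 = [-4/5 -3/5 0; 3/5 -4/5 0; 0 0 1]
T2·T1 = [-4/5 -3/5 -4; 3/5 -4/5 2; 0 0 1]
T3·…·T1 = [-4/5 -3/5 -4; -1 -2 -6; 0 0 1]
T4·…·T1 = [-4/5 -3/5 -7; -1 -2 -9; 0 0 1]
T5·…·T1 = [-8/25 -31/25 -3; 31/25 42/25 11; 0 0 1]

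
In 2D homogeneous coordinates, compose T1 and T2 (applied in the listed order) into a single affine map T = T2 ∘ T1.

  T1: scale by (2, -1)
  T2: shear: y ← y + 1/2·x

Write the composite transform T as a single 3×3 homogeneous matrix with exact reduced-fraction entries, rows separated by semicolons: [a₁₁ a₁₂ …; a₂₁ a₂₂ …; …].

T = [2 0 0; 1 -1 0; 0 0 1]

T1 = [2 0 0; 0 -1 0; 0 0 1]
T2·T1 = [2 0 0; 1 -1 0; 0 0 1]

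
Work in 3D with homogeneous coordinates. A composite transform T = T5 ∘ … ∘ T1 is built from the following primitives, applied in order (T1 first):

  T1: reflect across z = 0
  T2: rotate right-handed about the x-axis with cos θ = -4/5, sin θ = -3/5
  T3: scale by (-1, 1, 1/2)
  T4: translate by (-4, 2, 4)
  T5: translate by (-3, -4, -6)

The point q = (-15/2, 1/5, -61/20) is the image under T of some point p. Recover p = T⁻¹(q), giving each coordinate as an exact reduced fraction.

p = (1/2, -1/2, -3)

T1 = [1 0 0 0; 0 1 0 0; 0 0 -1 0; 0 0 0 1]
T2·T1 = [1 0 0 0; 0 -4/5 -3/5 0; 0 -3/5 4/5 0; 0 0 0 1]
T3·…·T1 = [-1 0 0 0; 0 -4/5 -3/5 0; 0 -3/10 2/5 0; 0 0 0 1]
T4·…·T1 = [-1 0 0 -4; 0 -4/5 -3/5 2; 0 -3/10 2/5 4; 0 0 0 1]
T5·…·T1 = [-1 0 0 -7; 0 -4/5 -3/5 -2; 0 -3/10 2/5 -2; 0 0 0 1]
det M = 1/2; M⁻¹ = [-1 0 0 -7; 0 -4/5 -6/5 -4; 0 -3/5 8/5 2; 0 0 0 1]
M⁻¹ · (-15/2, 1/5, -61/20)ᵀ = (1/2, -1/2, -3)ᵀ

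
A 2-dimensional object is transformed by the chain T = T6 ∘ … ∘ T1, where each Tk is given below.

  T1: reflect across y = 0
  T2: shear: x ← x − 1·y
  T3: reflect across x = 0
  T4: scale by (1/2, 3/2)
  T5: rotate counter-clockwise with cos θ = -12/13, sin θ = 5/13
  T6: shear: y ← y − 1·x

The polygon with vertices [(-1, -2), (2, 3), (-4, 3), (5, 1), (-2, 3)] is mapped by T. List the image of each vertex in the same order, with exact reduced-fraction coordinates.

image vertices: (-33/13, 9/26), (105/26, -11/13), (33/26, 40/13), (87/26, -81/26), (57/26, 23/13)

T1 reflect across y = 0: (-1, -2) → (-1, 2); (2, 3) → (2, -3); (-4, 3) → (-4, -3); (5, 1) → (5, -1); (-2, 3) → (-2, -3)
T2 shear: x ← x − 1·y: (-1, 2) → (-3, 2); (2, -3) → (5, -3); (-4, -3) → (-1, -3); (5, -1) → (6, -1); (-2, -3) → (1, -3)
T3 reflect across x = 0: (-3, 2) → (3, 2); (5, -3) → (-5, -3); (-1, -3) → (1, -3); (6, -1) → (-6, -1); (1, -3) → (-1, -3)
T4 scale by (1/2, 3/2): (3, 2) → (3/2, 3); (-5, -3) → (-5/2, -9/2); (1, -3) → (1/2, -9/2); (-6, -1) → (-3, -3/2); (-1, -3) → (-1/2, -9/2)
T5 rotate counter-clockwise with cos θ = -12/13, sin θ = 5/13: (3/2, 3) → (-33/13, -57/26); (-5/2, -9/2) → (105/26, 83/26); (1/2, -9/2) → (33/26, 113/26); (-3, -3/2) → (87/26, 3/13); (-1/2, -9/2) → (57/26, 103/26)
T6 shear: y ← y − 1·x: (-33/13, -57/26) → (-33/13, 9/26); (105/26, 83/26) → (105/26, -11/13); (33/26, 113/26) → (33/26, 40/13); (87/26, 3/13) → (87/26, -81/26); (57/26, 103/26) → (57/26, 23/13)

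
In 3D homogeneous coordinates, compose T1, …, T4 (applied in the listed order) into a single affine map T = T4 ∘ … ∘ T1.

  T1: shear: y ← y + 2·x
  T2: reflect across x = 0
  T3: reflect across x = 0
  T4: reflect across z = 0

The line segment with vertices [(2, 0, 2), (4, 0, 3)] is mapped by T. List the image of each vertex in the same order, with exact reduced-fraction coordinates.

T1 shear: y ← y + 2·x: (2, 0, 2) → (2, 4, 2); (4, 0, 3) → (4, 8, 3)
T2 reflect across x = 0: (2, 4, 2) → (-2, 4, 2); (4, 8, 3) → (-4, 8, 3)
T3 reflect across x = 0: (-2, 4, 2) → (2, 4, 2); (-4, 8, 3) → (4, 8, 3)
T4 reflect across z = 0: (2, 4, 2) → (2, 4, -2); (4, 8, 3) → (4, 8, -3)

image vertices: (2, 4, -2), (4, 8, -3)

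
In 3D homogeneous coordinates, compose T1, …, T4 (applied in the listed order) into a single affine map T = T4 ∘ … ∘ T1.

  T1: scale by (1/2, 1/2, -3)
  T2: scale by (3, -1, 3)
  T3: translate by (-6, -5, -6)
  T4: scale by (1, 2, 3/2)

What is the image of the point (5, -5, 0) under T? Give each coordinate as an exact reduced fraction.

T1 scale by (1/2, 1/2, -3): (5, -5, 0) → (5/2, -5/2, 0)
T2 scale by (3, -1, 3): (5/2, -5/2, 0) → (15/2, 5/2, 0)
T3 translate by (-6, -5, -6): (15/2, 5/2, 0) → (3/2, -5/2, -6)
T4 scale by (1, 2, 3/2): (3/2, -5/2, -6) → (3/2, -5, -9)

T(p) = (3/2, -5, -9)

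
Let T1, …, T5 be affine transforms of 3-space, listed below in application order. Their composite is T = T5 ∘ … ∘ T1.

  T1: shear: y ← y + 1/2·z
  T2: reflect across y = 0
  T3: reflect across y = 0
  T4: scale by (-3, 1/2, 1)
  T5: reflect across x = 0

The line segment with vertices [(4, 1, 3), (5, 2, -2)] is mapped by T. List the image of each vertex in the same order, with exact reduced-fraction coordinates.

image vertices: (12, 5/4, 3), (15, 1/2, -2)

T1 shear: y ← y + 1/2·z: (4, 1, 3) → (4, 5/2, 3); (5, 2, -2) → (5, 1, -2)
T2 reflect across y = 0: (4, 5/2, 3) → (4, -5/2, 3); (5, 1, -2) → (5, -1, -2)
T3 reflect across y = 0: (4, -5/2, 3) → (4, 5/2, 3); (5, -1, -2) → (5, 1, -2)
T4 scale by (-3, 1/2, 1): (4, 5/2, 3) → (-12, 5/4, 3); (5, 1, -2) → (-15, 1/2, -2)
T5 reflect across x = 0: (-12, 5/4, 3) → (12, 5/4, 3); (-15, 1/2, -2) → (15, 1/2, -2)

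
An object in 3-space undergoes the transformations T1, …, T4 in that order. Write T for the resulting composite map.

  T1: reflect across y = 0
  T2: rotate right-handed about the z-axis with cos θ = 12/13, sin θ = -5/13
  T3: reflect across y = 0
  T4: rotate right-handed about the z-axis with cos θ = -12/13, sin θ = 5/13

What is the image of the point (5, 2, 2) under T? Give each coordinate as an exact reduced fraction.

T1 reflect across y = 0: (5, 2, 2) → (5, -2, 2)
T2 rotate right-handed about the z-axis with cos θ = 12/13, sin θ = -5/13: (5, -2, 2) → (50/13, -49/13, 2)
T3 reflect across y = 0: (50/13, -49/13, 2) → (50/13, 49/13, 2)
T4 rotate right-handed about the z-axis with cos θ = -12/13, sin θ = 5/13: (50/13, 49/13, 2) → (-5, -2, 2)

T(p) = (-5, -2, 2)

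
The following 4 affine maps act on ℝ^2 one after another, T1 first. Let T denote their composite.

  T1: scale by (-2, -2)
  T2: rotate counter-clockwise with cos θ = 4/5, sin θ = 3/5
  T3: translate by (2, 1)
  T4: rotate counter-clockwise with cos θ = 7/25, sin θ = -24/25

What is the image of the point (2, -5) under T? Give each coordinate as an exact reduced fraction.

T(p) = (108/25, 219/25)

T1 scale by (-2, -2): (2, -5) → (-4, 10)
T2 rotate counter-clockwise with cos θ = 4/5, sin θ = 3/5: (-4, 10) → (-46/5, 28/5)
T3 translate by (2, 1): (-46/5, 28/5) → (-36/5, 33/5)
T4 rotate counter-clockwise with cos θ = 7/25, sin θ = -24/25: (-36/5, 33/5) → (108/25, 219/25)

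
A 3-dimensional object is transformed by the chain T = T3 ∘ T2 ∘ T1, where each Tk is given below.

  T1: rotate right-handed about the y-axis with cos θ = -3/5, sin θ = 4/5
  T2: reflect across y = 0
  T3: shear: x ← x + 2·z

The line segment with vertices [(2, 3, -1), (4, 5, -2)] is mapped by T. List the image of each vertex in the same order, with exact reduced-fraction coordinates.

T1 rotate right-handed about the y-axis with cos θ = -3/5, sin θ = 4/5: (2, 3, -1) → (-2, 3, -1); (4, 5, -2) → (-4, 5, -2)
T2 reflect across y = 0: (-2, 3, -1) → (-2, -3, -1); (-4, 5, -2) → (-4, -5, -2)
T3 shear: x ← x + 2·z: (-2, -3, -1) → (-4, -3, -1); (-4, -5, -2) → (-8, -5, -2)

image vertices: (-4, -3, -1), (-8, -5, -2)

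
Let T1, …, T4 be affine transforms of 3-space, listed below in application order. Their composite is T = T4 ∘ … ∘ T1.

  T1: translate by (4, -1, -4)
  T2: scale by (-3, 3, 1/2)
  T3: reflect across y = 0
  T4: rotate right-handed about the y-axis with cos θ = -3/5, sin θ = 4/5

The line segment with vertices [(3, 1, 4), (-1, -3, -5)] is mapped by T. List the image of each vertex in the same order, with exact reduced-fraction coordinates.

image vertices: (63/5, 0, 84/5), (9/5, 12, 99/10)

T1 translate by (4, -1, -4): (3, 1, 4) → (7, 0, 0); (-1, -3, -5) → (3, -4, -9)
T2 scale by (-3, 3, 1/2): (7, 0, 0) → (-21, 0, 0); (3, -4, -9) → (-9, -12, -9/2)
T3 reflect across y = 0: (-21, 0, 0) → (-21, 0, 0); (-9, -12, -9/2) → (-9, 12, -9/2)
T4 rotate right-handed about the y-axis with cos θ = -3/5, sin θ = 4/5: (-21, 0, 0) → (63/5, 0, 84/5); (-9, 12, -9/2) → (9/5, 12, 99/10)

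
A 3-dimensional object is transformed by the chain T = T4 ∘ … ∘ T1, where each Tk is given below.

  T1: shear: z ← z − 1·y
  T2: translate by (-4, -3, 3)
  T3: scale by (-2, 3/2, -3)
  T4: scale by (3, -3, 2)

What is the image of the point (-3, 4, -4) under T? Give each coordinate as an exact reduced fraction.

T1 shear: z ← z − 1·y: (-3, 4, -4) → (-3, 4, -8)
T2 translate by (-4, -3, 3): (-3, 4, -8) → (-7, 1, -5)
T3 scale by (-2, 3/2, -3): (-7, 1, -5) → (14, 3/2, 15)
T4 scale by (3, -3, 2): (14, 3/2, 15) → (42, -9/2, 30)

T(p) = (42, -9/2, 30)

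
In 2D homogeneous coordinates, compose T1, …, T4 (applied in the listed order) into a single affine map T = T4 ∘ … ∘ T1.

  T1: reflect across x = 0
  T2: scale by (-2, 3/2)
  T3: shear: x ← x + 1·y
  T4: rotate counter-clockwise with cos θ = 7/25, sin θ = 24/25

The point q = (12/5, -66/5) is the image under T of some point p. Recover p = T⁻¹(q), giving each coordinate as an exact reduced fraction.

T1 = [-1 0 0; 0 1 0; 0 0 1]
T2·T1 = [2 0 0; 0 3/2 0; 0 0 1]
T3·…·T1 = [2 3/2 0; 0 3/2 0; 0 0 1]
T4·…·T1 = [14/25 -51/50 0; 48/25 93/50 0; 0 0 1]
det M = 3; M⁻¹ = [31/50 17/50 0; -16/25 14/75 0; 0 0 1]
M⁻¹ · (12/5, -66/5)ᵀ = (-3, -4)ᵀ

p = (-3, -4)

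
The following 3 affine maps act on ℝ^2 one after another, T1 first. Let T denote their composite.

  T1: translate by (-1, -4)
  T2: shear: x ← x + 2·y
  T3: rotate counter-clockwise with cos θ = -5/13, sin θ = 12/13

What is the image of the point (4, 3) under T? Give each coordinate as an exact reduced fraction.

T(p) = (7/13, 17/13)

T1 translate by (-1, -4): (4, 3) → (3, -1)
T2 shear: x ← x + 2·y: (3, -1) → (1, -1)
T3 rotate counter-clockwise with cos θ = -5/13, sin θ = 12/13: (1, -1) → (7/13, 17/13)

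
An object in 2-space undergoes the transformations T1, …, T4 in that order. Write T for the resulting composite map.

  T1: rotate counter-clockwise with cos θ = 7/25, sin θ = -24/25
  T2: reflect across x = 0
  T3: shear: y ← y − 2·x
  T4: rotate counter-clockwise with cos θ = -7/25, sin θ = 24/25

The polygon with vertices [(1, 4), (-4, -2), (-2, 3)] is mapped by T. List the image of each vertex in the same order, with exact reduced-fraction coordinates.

T1 rotate counter-clockwise with cos θ = 7/25, sin θ = -24/25: (1, 4) → (103/25, 4/25); (-4, -2) → (-76/25, 82/25); (-2, 3) → (58/25, 69/25)
T2 reflect across x = 0: (103/25, 4/25) → (-103/25, 4/25); (-76/25, 82/25) → (76/25, 82/25); (58/25, 69/25) → (-58/25, 69/25)
T3 shear: y ← y − 2·x: (-103/25, 4/25) → (-103/25, 42/5); (76/25, 82/25) → (76/25, -14/5); (-58/25, 69/25) → (-58/25, 37/5)
T4 rotate counter-clockwise with cos θ = -7/25, sin θ = 24/25: (-103/25, 42/5) → (-4319/625, -3942/625); (76/25, -14/5) → (1148/625, 2314/625); (-58/25, 37/5) → (-4034/625, -2687/625)

image vertices: (-4319/625, -3942/625), (1148/625, 2314/625), (-4034/625, -2687/625)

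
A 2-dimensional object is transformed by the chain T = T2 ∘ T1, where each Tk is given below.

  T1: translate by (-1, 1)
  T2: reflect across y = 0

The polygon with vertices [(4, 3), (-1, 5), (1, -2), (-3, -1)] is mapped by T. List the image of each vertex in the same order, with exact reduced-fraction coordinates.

T1 translate by (-1, 1): (4, 3) → (3, 4); (-1, 5) → (-2, 6); (1, -2) → (0, -1); (-3, -1) → (-4, 0)
T2 reflect across y = 0: (3, 4) → (3, -4); (-2, 6) → (-2, -6); (0, -1) → (0, 1); (-4, 0) → (-4, 0)

image vertices: (3, -4), (-2, -6), (0, 1), (-4, 0)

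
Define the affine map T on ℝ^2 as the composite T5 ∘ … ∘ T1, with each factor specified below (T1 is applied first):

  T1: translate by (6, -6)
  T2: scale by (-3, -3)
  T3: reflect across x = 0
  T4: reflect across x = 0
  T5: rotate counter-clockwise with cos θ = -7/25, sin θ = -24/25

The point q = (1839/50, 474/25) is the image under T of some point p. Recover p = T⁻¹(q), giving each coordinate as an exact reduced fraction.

p = (7/2, -4)

T1 = [1 0 6; 0 1 -6; 0 0 1]
T2·T1 = [-3 0 -18; 0 -3 18; 0 0 1]
T3·…·T1 = [3 0 18; 0 -3 18; 0 0 1]
T4·…·T1 = [-3 0 -18; 0 -3 18; 0 0 1]
T5·…·T1 = [21/25 -72/25 558/25; 72/25 21/25 306/25; 0 0 1]
det M = 9; M⁻¹ = [7/75 8/25 -6; -8/25 7/75 6; 0 0 1]
M⁻¹ · (1839/50, 474/25)ᵀ = (7/2, -4)ᵀ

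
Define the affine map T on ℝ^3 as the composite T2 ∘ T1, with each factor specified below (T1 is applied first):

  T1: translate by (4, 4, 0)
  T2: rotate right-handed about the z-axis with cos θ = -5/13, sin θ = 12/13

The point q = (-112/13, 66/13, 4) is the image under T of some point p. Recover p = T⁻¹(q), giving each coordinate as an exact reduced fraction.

T1 = [1 0 0 4; 0 1 0 4; 0 0 1 0; 0 0 0 1]
T2·T1 = [-5/13 -12/13 0 -68/13; 12/13 -5/13 0 28/13; 0 0 1 0; 0 0 0 1]
det M = 1; M⁻¹ = [-5/13 12/13 0 -4; -12/13 -5/13 0 -4; 0 0 1 0; 0 0 0 1]
M⁻¹ · (-112/13, 66/13, 4)ᵀ = (4, 2, 4)ᵀ

p = (4, 2, 4)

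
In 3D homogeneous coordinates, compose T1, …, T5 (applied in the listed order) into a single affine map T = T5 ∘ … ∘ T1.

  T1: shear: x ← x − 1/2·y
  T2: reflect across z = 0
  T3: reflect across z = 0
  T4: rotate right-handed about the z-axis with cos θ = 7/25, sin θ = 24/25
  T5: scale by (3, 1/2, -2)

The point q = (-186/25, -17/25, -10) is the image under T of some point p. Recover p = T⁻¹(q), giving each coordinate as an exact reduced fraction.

p = (-1, 2, 5)

T1 = [1 -1/2 0 0; 0 1 0 0; 0 0 1 0; 0 0 0 1]
T2·T1 = [1 -1/2 0 0; 0 1 0 0; 0 0 -1 0; 0 0 0 1]
T3·…·T1 = [1 -1/2 0 0; 0 1 0 0; 0 0 1 0; 0 0 0 1]
T4·…·T1 = [7/25 -11/10 0 0; 24/25 -1/5 0 0; 0 0 1 0; 0 0 0 1]
T5·…·T1 = [21/25 -33/10 0 0; 12/25 -1/10 0 0; 0 0 -2 0; 0 0 0 1]
det M = -3; M⁻¹ = [-1/15 11/5 0 0; -8/25 14/25 0 0; 0 0 -1/2 0; 0 0 0 1]
M⁻¹ · (-186/25, -17/25, -10)ᵀ = (-1, 2, 5)ᵀ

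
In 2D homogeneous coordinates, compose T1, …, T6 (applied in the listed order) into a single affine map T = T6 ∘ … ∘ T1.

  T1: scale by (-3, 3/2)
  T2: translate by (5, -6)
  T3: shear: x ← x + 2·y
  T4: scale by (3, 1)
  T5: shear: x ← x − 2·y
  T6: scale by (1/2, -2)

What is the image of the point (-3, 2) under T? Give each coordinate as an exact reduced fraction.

T1 scale by (-3, 3/2): (-3, 2) → (9, 3)
T2 translate by (5, -6): (9, 3) → (14, -3)
T3 shear: x ← x + 2·y: (14, -3) → (8, -3)
T4 scale by (3, 1): (8, -3) → (24, -3)
T5 shear: x ← x − 2·y: (24, -3) → (30, -3)
T6 scale by (1/2, -2): (30, -3) → (15, 6)

T(p) = (15, 6)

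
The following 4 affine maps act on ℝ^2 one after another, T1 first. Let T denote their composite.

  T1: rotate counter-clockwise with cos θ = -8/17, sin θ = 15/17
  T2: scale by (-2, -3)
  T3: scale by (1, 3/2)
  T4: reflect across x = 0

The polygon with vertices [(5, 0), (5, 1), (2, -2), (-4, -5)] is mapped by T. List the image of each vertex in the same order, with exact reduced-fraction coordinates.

T1 rotate counter-clockwise with cos θ = -8/17, sin θ = 15/17: (5, 0) → (-40/17, 75/17); (5, 1) → (-55/17, 67/17); (2, -2) → (14/17, 46/17); (-4, -5) → (107/17, -20/17)
T2 scale by (-2, -3): (-40/17, 75/17) → (80/17, -225/17); (-55/17, 67/17) → (110/17, -201/17); (14/17, 46/17) → (-28/17, -138/17); (107/17, -20/17) → (-214/17, 60/17)
T3 scale by (1, 3/2): (80/17, -225/17) → (80/17, -675/34); (110/17, -201/17) → (110/17, -603/34); (-28/17, -138/17) → (-28/17, -207/17); (-214/17, 60/17) → (-214/17, 90/17)
T4 reflect across x = 0: (80/17, -675/34) → (-80/17, -675/34); (110/17, -603/34) → (-110/17, -603/34); (-28/17, -207/17) → (28/17, -207/17); (-214/17, 90/17) → (214/17, 90/17)

image vertices: (-80/17, -675/34), (-110/17, -603/34), (28/17, -207/17), (214/17, 90/17)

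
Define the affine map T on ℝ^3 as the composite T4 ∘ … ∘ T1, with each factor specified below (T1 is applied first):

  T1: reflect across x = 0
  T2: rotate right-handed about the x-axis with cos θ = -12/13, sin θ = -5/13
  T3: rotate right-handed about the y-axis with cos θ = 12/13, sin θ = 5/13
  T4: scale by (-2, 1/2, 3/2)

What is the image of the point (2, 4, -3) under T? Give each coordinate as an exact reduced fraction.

T(p) = (464/169, -63/26, 483/169)

T1 reflect across x = 0: (2, 4, -3) → (-2, 4, -3)
T2 rotate right-handed about the x-axis with cos θ = -12/13, sin θ = -5/13: (-2, 4, -3) → (-2, -63/13, 16/13)
T3 rotate right-handed about the y-axis with cos θ = 12/13, sin θ = 5/13: (-2, -63/13, 16/13) → (-232/169, -63/13, 322/169)
T4 scale by (-2, 1/2, 3/2): (-232/169, -63/13, 322/169) → (464/169, -63/26, 483/169)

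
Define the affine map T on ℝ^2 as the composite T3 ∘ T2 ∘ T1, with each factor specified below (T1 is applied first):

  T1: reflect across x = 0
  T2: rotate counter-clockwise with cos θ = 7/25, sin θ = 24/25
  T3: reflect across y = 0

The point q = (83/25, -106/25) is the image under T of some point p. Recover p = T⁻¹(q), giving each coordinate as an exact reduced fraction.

p = (-5, -2)

T1 = [-1 0 0; 0 1 0; 0 0 1]
T2·T1 = [-7/25 -24/25 0; -24/25 7/25 0; 0 0 1]
T3·…·T1 = [-7/25 -24/25 0; 24/25 -7/25 0; 0 0 1]
det M = 1; M⁻¹ = [-7/25 24/25 0; -24/25 -7/25 0; 0 0 1]
M⁻¹ · (83/25, -106/25)ᵀ = (-5, -2)ᵀ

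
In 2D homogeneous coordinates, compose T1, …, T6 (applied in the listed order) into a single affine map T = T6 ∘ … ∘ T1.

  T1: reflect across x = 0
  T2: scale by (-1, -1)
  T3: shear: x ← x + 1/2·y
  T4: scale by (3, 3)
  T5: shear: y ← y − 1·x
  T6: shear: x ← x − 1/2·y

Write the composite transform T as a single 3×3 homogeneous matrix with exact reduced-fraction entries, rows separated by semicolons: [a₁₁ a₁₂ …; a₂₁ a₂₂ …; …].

T1 = [-1 0 0; 0 1 0; 0 0 1]
T2·T1 = [1 0 0; 0 -1 0; 0 0 1]
T3·…·T1 = [1 -1/2 0; 0 -1 0; 0 0 1]
T4·…·T1 = [3 -3/2 0; 0 -3 0; 0 0 1]
T5·…·T1 = [3 -3/2 0; -3 -3/2 0; 0 0 1]
T6·…·T1 = [9/2 -3/4 0; -3 -3/2 0; 0 0 1]

T = [9/2 -3/4 0; -3 -3/2 0; 0 0 1]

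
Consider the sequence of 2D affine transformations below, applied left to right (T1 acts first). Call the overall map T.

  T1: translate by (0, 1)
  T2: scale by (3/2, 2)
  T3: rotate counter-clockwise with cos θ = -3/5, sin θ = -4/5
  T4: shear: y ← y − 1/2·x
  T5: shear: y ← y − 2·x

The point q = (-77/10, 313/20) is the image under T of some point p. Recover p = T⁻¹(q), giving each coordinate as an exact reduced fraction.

p = (5, -3)

T1 = [1 0 0; 0 1 1; 0 0 1]
T2·T1 = [3/2 0 0; 0 2 2; 0 0 1]
T3·…·T1 = [-9/10 8/5 8/5; -6/5 -6/5 -6/5; 0 0 1]
T4·…·T1 = [-9/10 8/5 8/5; -3/4 -2 -2; 0 0 1]
T5·…·T1 = [-9/10 8/5 8/5; 21/20 -26/5 -26/5; 0 0 1]
det M = 3; M⁻¹ = [-26/15 -8/15 0; -7/20 -3/10 -1; 0 0 1]
M⁻¹ · (-77/10, 313/20)ᵀ = (5, -3)ᵀ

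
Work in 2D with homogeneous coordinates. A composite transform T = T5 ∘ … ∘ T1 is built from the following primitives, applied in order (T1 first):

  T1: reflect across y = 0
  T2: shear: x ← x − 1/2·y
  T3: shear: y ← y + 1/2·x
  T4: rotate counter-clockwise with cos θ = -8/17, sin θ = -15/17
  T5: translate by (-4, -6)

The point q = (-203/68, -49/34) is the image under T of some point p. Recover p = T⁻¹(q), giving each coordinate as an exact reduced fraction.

p = (-4, -1)

T1 = [1 0 0; 0 -1 0; 0 0 1]
T2·T1 = [1 1/2 0; 0 -1 0; 0 0 1]
T3·…·T1 = [1 1/2 0; 1/2 -3/4 0; 0 0 1]
T4·…·T1 = [-1/34 -61/68 0; -19/17 -3/34 0; 0 0 1]
T5·…·T1 = [-1/34 -61/68 -4; -19/17 -3/34 -6; 0 0 1]
det M = -1; M⁻¹ = [3/34 -61/68 -171/34; -19/17 1/34 -73/17; 0 0 1]
M⁻¹ · (-203/68, -49/34)ᵀ = (-4, -1)ᵀ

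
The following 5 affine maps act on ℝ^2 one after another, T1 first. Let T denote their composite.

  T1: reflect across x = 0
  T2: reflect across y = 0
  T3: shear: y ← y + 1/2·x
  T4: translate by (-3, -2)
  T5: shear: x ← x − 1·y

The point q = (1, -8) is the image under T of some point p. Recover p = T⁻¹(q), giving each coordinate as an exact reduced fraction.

T1 = [-1 0 0; 0 1 0; 0 0 1]
T2·T1 = [-1 0 0; 0 -1 0; 0 0 1]
T3·…·T1 = [-1 0 0; -1/2 -1 0; 0 0 1]
T4·…·T1 = [-1 0 -3; -1/2 -1 -2; 0 0 1]
T5·…·T1 = [-1/2 1 -1; -1/2 -1 -2; 0 0 1]
det M = 1; M⁻¹ = [-1 -1 -3; 1/2 -1/2 -1/2; 0 0 1]
M⁻¹ · (1, -8)ᵀ = (4, 4)ᵀ

p = (4, 4)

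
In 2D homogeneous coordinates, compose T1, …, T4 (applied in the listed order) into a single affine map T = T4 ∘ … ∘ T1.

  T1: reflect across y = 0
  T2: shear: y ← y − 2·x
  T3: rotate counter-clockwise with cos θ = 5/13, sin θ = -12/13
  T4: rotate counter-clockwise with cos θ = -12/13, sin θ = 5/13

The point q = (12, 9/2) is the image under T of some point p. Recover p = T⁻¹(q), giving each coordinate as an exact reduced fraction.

p = (9/2, 3)

T1 = [1 0 0; 0 -1 0; 0 0 1]
T2·T1 = [1 0 0; -2 -1 0; 0 0 1]
T3·…·T1 = [-19/13 -12/13 0; -22/13 -5/13 0; 0 0 1]
T4·…·T1 = [2 1 0; 1 0 0; 0 0 1]
det M = -1; M⁻¹ = [0 1 0; 1 -2 0; 0 0 1]
M⁻¹ · (12, 9/2)ᵀ = (9/2, 3)ᵀ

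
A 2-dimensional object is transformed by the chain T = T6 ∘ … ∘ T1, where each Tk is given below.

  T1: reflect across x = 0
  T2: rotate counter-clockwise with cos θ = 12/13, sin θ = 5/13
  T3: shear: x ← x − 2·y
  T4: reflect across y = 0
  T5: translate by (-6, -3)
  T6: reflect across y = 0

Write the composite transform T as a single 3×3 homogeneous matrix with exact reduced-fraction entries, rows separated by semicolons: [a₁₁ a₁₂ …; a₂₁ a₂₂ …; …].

T = [-2/13 -29/13 -6; -5/13 12/13 3; 0 0 1]

T1 = [-1 0 0; 0 1 0; 0 0 1]
T2·T1 = [-12/13 -5/13 0; -5/13 12/13 0; 0 0 1]
T3·…·T1 = [-2/13 -29/13 0; -5/13 12/13 0; 0 0 1]
T4·…·T1 = [-2/13 -29/13 0; 5/13 -12/13 0; 0 0 1]
T5·…·T1 = [-2/13 -29/13 -6; 5/13 -12/13 -3; 0 0 1]
T6·…·T1 = [-2/13 -29/13 -6; -5/13 12/13 3; 0 0 1]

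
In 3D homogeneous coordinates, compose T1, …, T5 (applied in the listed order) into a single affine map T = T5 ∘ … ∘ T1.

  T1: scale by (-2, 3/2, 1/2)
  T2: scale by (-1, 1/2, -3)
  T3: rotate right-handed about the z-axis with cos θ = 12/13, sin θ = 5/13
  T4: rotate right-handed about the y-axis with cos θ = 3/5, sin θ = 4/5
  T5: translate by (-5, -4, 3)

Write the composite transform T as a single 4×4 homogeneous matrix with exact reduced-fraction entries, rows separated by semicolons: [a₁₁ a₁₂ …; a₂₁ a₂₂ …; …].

T1 = [-2 0 0 0; 0 3/2 0 0; 0 0 1/2 0; 0 0 0 1]
T2·T1 = [2 0 0 0; 0 3/4 0 0; 0 0 -3/2 0; 0 0 0 1]
T3·…·T1 = [24/13 -15/52 0 0; 10/13 9/13 0 0; 0 0 -3/2 0; 0 0 0 1]
T4·…·T1 = [72/65 -9/52 -6/5 0; 10/13 9/13 0 0; -96/65 3/13 -9/10 0; 0 0 0 1]
T5·…·T1 = [72/65 -9/52 -6/5 -5; 10/13 9/13 0 -4; -96/65 3/13 -9/10 3; 0 0 0 1]

T = [72/65 -9/52 -6/5 -5; 10/13 9/13 0 -4; -96/65 3/13 -9/10 3; 0 0 0 1]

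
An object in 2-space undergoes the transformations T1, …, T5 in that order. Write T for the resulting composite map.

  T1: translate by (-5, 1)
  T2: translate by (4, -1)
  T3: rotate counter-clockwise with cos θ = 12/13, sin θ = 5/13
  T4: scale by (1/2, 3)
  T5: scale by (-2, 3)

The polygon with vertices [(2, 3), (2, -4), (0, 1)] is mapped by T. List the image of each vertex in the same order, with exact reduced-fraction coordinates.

T1 translate by (-5, 1): (2, 3) → (-3, 4); (2, -4) → (-3, -3); (0, 1) → (-5, 2)
T2 translate by (4, -1): (-3, 4) → (1, 3); (-3, -3) → (1, -4); (-5, 2) → (-1, 1)
T3 rotate counter-clockwise with cos θ = 12/13, sin θ = 5/13: (1, 3) → (-3/13, 41/13); (1, -4) → (32/13, -43/13); (-1, 1) → (-17/13, 7/13)
T4 scale by (1/2, 3): (-3/13, 41/13) → (-3/26, 123/13); (32/13, -43/13) → (16/13, -129/13); (-17/13, 7/13) → (-17/26, 21/13)
T5 scale by (-2, 3): (-3/26, 123/13) → (3/13, 369/13); (16/13, -129/13) → (-32/13, -387/13); (-17/26, 21/13) → (17/13, 63/13)

image vertices: (3/13, 369/13), (-32/13, -387/13), (17/13, 63/13)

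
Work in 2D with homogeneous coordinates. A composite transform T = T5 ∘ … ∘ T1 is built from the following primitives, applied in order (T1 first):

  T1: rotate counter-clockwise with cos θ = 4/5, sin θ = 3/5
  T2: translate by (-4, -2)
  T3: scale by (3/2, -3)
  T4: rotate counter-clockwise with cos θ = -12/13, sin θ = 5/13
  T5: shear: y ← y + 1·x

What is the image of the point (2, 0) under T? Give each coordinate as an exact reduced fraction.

T(p) = (12/5, -6/5)

T1 rotate counter-clockwise with cos θ = 4/5, sin θ = 3/5: (2, 0) → (8/5, 6/5)
T2 translate by (-4, -2): (8/5, 6/5) → (-12/5, -4/5)
T3 scale by (3/2, -3): (-12/5, -4/5) → (-18/5, 12/5)
T4 rotate counter-clockwise with cos θ = -12/13, sin θ = 5/13: (-18/5, 12/5) → (12/5, -18/5)
T5 shear: y ← y + 1·x: (12/5, -18/5) → (12/5, -6/5)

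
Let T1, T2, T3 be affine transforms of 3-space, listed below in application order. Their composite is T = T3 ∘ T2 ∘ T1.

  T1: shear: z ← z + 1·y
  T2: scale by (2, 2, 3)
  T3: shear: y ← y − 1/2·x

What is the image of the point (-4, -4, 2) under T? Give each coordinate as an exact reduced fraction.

T(p) = (-8, -4, -6)

T1 shear: z ← z + 1·y: (-4, -4, 2) → (-4, -4, -2)
T2 scale by (2, 2, 3): (-4, -4, -2) → (-8, -8, -6)
T3 shear: y ← y − 1/2·x: (-8, -8, -6) → (-8, -4, -6)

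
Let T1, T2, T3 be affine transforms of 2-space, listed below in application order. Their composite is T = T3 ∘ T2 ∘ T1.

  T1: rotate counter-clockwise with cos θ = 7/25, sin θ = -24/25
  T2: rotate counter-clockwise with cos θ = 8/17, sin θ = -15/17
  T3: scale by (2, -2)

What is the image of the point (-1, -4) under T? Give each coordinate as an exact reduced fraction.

T(p) = (-104/25, -178/25)

T1 rotate counter-clockwise with cos θ = 7/25, sin θ = -24/25: (-1, -4) → (-103/25, -4/25)
T2 rotate counter-clockwise with cos θ = 8/17, sin θ = -15/17: (-103/25, -4/25) → (-52/25, 89/25)
T3 scale by (2, -2): (-52/25, 89/25) → (-104/25, -178/25)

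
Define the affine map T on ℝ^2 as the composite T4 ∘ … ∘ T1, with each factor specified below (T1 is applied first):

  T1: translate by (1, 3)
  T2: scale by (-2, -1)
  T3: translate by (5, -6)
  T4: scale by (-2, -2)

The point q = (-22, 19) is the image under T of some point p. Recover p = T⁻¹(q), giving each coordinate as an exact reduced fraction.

p = (-4, 1/2)

T1 = [1 0 1; 0 1 3; 0 0 1]
T2·T1 = [-2 0 -2; 0 -1 -3; 0 0 1]
T3·…·T1 = [-2 0 3; 0 -1 -9; 0 0 1]
T4·…·T1 = [4 0 -6; 0 2 18; 0 0 1]
det M = 8; M⁻¹ = [1/4 0 3/2; 0 1/2 -9; 0 0 1]
M⁻¹ · (-22, 19)ᵀ = (-4, 1/2)ᵀ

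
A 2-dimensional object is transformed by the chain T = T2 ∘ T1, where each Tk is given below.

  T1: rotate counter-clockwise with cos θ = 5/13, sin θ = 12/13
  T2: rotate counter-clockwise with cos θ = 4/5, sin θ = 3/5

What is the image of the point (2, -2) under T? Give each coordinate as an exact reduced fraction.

T(p) = (94/65, 158/65)

T1 rotate counter-clockwise with cos θ = 5/13, sin θ = 12/13: (2, -2) → (34/13, 14/13)
T2 rotate counter-clockwise with cos θ = 4/5, sin θ = 3/5: (34/13, 14/13) → (94/65, 158/65)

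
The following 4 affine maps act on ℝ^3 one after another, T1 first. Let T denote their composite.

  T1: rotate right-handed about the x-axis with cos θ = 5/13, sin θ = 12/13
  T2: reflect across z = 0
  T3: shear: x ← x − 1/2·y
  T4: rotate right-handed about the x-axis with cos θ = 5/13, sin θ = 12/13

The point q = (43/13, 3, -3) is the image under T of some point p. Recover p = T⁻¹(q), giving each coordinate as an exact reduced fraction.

p = (5/2, 3, 3)

T1 = [1 0 0 0; 0 5/13 -12/13 0; 0 12/13 5/13 0; 0 0 0 1]
T2·T1 = [1 0 0 0; 0 5/13 -12/13 0; 0 -12/13 -5/13 0; 0 0 0 1]
T3·…·T1 = [1 -5/26 6/13 0; 0 5/13 -12/13 0; 0 -12/13 -5/13 0; 0 0 0 1]
T4·…·T1 = [1 -5/26 6/13 0; 0 1 0 0; 0 0 -1 0; 0 0 0 1]
det M = -1; M⁻¹ = [1 5/26 6/13 0; 0 1 0 0; 0 0 -1 0; 0 0 0 1]
M⁻¹ · (43/13, 3, -3)ᵀ = (5/2, 3, 3)ᵀ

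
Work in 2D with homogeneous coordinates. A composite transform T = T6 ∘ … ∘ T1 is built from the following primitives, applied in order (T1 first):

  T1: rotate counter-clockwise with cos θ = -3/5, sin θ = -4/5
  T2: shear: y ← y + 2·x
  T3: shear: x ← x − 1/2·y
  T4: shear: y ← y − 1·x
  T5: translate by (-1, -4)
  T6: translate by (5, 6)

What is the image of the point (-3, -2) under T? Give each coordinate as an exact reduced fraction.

T(p) = (11/5, 39/5)

T1 rotate counter-clockwise with cos θ = -3/5, sin θ = -4/5: (-3, -2) → (1/5, 18/5)
T2 shear: y ← y + 2·x: (1/5, 18/5) → (1/5, 4)
T3 shear: x ← x − 1/2·y: (1/5, 4) → (-9/5, 4)
T4 shear: y ← y − 1·x: (-9/5, 4) → (-9/5, 29/5)
T5 translate by (-1, -4): (-9/5, 29/5) → (-14/5, 9/5)
T6 translate by (5, 6): (-14/5, 9/5) → (11/5, 39/5)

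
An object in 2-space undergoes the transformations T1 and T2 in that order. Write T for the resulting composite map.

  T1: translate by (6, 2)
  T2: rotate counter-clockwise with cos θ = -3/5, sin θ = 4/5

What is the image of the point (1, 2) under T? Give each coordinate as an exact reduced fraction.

T(p) = (-37/5, 16/5)

T1 translate by (6, 2): (1, 2) → (7, 4)
T2 rotate counter-clockwise with cos θ = -3/5, sin θ = 4/5: (7, 4) → (-37/5, 16/5)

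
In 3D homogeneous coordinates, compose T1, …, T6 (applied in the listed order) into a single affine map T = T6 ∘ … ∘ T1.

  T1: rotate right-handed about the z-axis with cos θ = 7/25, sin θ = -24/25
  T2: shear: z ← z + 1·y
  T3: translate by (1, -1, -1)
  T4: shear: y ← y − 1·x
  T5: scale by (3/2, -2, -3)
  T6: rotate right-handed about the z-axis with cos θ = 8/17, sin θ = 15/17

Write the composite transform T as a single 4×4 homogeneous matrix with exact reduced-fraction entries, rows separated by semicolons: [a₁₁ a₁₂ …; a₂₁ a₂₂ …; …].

T1 = [7/25 24/25 0 0; -24/25 7/25 0 0; 0 0 1 0; 0 0 0 1]
T2·T1 = [7/25 24/25 0 0; -24/25 7/25 0 0; -24/25 7/25 1 0; 0 0 0 1]
T3·…·T1 = [7/25 24/25 0 1; -24/25 7/25 0 -1; -24/25 7/25 1 -1; 0 0 0 1]
T4·…·T1 = [7/25 24/25 0 1; -31/25 -17/25 0 -2; -24/25 7/25 1 -1; 0 0 0 1]
T5·…·T1 = [21/50 36/25 0 3/2; 62/25 34/25 0 4; 72/25 -21/25 -3 3; 0 0 0 1]
T6·…·T1 = [-846/425 -222/425 0 -48/17; 1307/850 812/425 0 109/34; 72/25 -21/25 -3 3; 0 0 0 1]

T = [-846/425 -222/425 0 -48/17; 1307/850 812/425 0 109/34; 72/25 -21/25 -3 3; 0 0 0 1]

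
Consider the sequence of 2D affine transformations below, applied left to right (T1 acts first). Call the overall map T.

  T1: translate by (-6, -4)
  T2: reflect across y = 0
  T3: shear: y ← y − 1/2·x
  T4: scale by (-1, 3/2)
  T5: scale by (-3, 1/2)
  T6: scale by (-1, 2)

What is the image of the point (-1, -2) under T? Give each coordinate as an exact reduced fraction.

T1 translate by (-6, -4): (-1, -2) → (-7, -6)
T2 reflect across y = 0: (-7, -6) → (-7, 6)
T3 shear: y ← y − 1/2·x: (-7, 6) → (-7, 19/2)
T4 scale by (-1, 3/2): (-7, 19/2) → (7, 57/4)
T5 scale by (-3, 1/2): (7, 57/4) → (-21, 57/8)
T6 scale by (-1, 2): (-21, 57/8) → (21, 57/4)

T(p) = (21, 57/4)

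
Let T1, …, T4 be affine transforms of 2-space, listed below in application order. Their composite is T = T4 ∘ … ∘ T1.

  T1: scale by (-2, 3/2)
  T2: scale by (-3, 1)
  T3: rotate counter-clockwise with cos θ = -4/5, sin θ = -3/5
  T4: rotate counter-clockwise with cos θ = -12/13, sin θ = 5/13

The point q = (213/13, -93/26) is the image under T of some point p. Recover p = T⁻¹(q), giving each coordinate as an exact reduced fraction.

T1 = [-2 0 0; 0 3/2 0; 0 0 1]
T2·T1 = [6 0 0; 0 3/2 0; 0 0 1]
T3·…·T1 = [-24/5 9/10 0; -18/5 -6/5 0; 0 0 1]
T4·…·T1 = [378/65 -24/65 0; 96/65 189/130 0; 0 0 1]
det M = 9; M⁻¹ = [21/130 8/195 0; -32/195 42/65 0; 0 0 1]
M⁻¹ · (213/13, -93/26)ᵀ = (5/2, -5)ᵀ

p = (5/2, -5)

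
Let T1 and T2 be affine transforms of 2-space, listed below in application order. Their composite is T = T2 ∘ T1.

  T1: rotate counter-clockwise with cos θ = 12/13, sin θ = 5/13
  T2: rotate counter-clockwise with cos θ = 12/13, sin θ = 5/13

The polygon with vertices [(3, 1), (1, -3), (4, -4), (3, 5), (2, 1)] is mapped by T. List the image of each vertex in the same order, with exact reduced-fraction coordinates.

image vertices: (237/169, 479/169), (479/169, -237/169), (956/169, 4/169), (-243/169, 955/169), (118/169, 359/169)

T1 rotate counter-clockwise with cos θ = 12/13, sin θ = 5/13: (3, 1) → (31/13, 27/13); (1, -3) → (27/13, -31/13); (4, -4) → (68/13, -28/13); (3, 5) → (11/13, 75/13); (2, 1) → (19/13, 22/13)
T2 rotate counter-clockwise with cos θ = 12/13, sin θ = 5/13: (31/13, 27/13) → (237/169, 479/169); (27/13, -31/13) → (479/169, -237/169); (68/13, -28/13) → (956/169, 4/169); (11/13, 75/13) → (-243/169, 955/169); (19/13, 22/13) → (118/169, 359/169)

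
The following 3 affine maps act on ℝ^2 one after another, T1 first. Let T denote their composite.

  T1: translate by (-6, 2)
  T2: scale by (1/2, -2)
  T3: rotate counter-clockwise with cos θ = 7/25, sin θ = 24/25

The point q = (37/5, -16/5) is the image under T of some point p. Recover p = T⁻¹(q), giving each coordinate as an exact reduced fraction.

T1 = [1 0 -6; 0 1 2; 0 0 1]
T2·T1 = [1/2 0 -3; 0 -2 -4; 0 0 1]
T3·…·T1 = [7/50 48/25 3; 12/25 -14/25 -4; 0 0 1]
det M = -1; M⁻¹ = [14/25 48/25 6; 12/25 -7/50 -2; 0 0 1]
M⁻¹ · (37/5, -16/5)ᵀ = (4, 2)ᵀ

p = (4, 2)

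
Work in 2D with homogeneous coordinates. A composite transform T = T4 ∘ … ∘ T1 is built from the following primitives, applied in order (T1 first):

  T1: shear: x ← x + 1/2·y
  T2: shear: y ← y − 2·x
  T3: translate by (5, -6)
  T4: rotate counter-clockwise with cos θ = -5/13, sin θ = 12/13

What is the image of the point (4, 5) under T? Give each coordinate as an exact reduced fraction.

T1 shear: x ← x + 1/2·y: (4, 5) → (13/2, 5)
T2 shear: y ← y − 2·x: (13/2, 5) → (13/2, -8)
T3 translate by (5, -6): (13/2, -8) → (23/2, -14)
T4 rotate counter-clockwise with cos θ = -5/13, sin θ = 12/13: (23/2, -14) → (17/2, 16)

T(p) = (17/2, 16)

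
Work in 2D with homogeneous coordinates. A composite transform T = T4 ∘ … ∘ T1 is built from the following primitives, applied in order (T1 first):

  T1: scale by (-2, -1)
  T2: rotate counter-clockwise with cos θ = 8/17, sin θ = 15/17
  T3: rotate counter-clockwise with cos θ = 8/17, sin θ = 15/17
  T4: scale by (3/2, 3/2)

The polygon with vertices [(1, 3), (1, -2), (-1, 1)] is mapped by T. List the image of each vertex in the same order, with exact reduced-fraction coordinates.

T1 scale by (-2, -1): (1, 3) → (-2, -3); (1, -2) → (-2, 2); (-1, 1) → (2, -1)
T2 rotate counter-clockwise with cos θ = 8/17, sin θ = 15/17: (-2, -3) → (29/17, -54/17); (-2, 2) → (-46/17, -14/17); (2, -1) → (31/17, 22/17)
T3 rotate counter-clockwise with cos θ = 8/17, sin θ = 15/17: (29/17, -54/17) → (1042/289, 3/289); (-46/17, -14/17) → (-158/289, -802/289); (31/17, 22/17) → (-82/289, 641/289)
T4 scale by (3/2, 3/2): (1042/289, 3/289) → (1563/289, 9/578); (-158/289, -802/289) → (-237/289, -1203/289); (-82/289, 641/289) → (-123/289, 1923/578)

image vertices: (1563/289, 9/578), (-237/289, -1203/289), (-123/289, 1923/578)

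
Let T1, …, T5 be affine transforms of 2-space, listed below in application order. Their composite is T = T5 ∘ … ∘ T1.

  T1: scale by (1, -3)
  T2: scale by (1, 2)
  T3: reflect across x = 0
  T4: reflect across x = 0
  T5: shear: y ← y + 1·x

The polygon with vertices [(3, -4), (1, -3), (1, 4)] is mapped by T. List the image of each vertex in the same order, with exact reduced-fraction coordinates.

T1 scale by (1, -3): (3, -4) → (3, 12); (1, -3) → (1, 9); (1, 4) → (1, -12)
T2 scale by (1, 2): (3, 12) → (3, 24); (1, 9) → (1, 18); (1, -12) → (1, -24)
T3 reflect across x = 0: (3, 24) → (-3, 24); (1, 18) → (-1, 18); (1, -24) → (-1, -24)
T4 reflect across x = 0: (-3, 24) → (3, 24); (-1, 18) → (1, 18); (-1, -24) → (1, -24)
T5 shear: y ← y + 1·x: (3, 24) → (3, 27); (1, 18) → (1, 19); (1, -24) → (1, -23)

image vertices: (3, 27), (1, 19), (1, -23)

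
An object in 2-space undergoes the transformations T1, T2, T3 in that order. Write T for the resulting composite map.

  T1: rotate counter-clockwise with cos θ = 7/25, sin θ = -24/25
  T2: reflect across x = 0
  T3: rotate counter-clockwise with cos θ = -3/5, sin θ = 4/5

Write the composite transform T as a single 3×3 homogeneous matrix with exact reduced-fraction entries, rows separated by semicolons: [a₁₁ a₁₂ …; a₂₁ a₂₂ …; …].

T1 = [7/25 24/25 0; -24/25 7/25 0; 0 0 1]
T2·T1 = [-7/25 -24/25 0; -24/25 7/25 0; 0 0 1]
T3·…·T1 = [117/125 44/125 0; 44/125 -117/125 0; 0 0 1]

T = [117/125 44/125 0; 44/125 -117/125 0; 0 0 1]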